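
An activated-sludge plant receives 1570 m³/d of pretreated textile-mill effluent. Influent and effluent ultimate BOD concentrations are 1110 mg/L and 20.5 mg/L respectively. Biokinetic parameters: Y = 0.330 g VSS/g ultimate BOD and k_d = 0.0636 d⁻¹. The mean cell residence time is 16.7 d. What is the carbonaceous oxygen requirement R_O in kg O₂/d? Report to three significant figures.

Y_obs = Y / (1 + k_d θ_c) = 0.330 / (1 + 0.0636 × 16.7) = 0.330 / 2.062 = 0.1600.
Substrate removed = Q·(S₀ − S) = 1570 m³/d × (1110 − 20.5) g/m³ = 1.71×10^6 g/d = 1711 kg/d.
Net sludge production P_X = 0.1600 × 1711 = 273.7 kg VSS/d.
Carbonaceous O₂ demand = substrate oxidised − cell-mass equivalent = 1711 − 1.42 × 273.7 = 1322 kg O₂/d.

R_O ≈ 1320 kg O₂/d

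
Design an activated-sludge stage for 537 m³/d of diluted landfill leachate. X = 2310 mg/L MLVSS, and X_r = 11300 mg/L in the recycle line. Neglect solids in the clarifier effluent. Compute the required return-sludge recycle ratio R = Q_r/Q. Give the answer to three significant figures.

Mass balance around the secondary clarifier (neglecting effluent solids): R = X / (X_r − X) = 2310 / (11300 − 2310) = 0.2570.

R ≈ 0.257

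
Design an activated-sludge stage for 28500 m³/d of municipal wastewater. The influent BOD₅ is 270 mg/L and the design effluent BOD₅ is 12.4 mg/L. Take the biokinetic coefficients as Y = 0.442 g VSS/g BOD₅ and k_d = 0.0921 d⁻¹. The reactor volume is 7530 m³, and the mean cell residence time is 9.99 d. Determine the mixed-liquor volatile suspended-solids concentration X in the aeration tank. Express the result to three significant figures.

X ≈ 2240 mg/L

X = Y·Q·ΔS·θ_c / [V·(1 + k_d θ_c)] = 0.442 × 28500 × (270 − 12.4) × 9.99 / [7530 × (1 + 0.0921 × 9.99)] = 2242 mg/L.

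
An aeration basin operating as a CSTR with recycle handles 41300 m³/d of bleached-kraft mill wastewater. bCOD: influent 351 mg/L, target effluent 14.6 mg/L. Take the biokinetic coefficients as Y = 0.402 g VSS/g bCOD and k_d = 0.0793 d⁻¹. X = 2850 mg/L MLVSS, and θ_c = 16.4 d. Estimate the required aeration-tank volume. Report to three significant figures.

V ≈ 14000 m³

From the SRT design equation V = Y Q (S₀−S) θ_c / [X (1 + k_d θ_c)] = 0.402 × 41300 × (351 − 14.6) × 16.4 / [2850 × (1 + 0.0793 × 16.4)] = 9.16×10^7 / 6556 = 13970 m³.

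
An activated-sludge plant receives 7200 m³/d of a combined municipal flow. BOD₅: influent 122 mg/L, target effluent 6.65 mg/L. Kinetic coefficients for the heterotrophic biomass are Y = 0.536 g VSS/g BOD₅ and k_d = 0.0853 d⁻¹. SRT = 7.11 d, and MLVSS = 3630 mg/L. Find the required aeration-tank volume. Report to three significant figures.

From the SRT design equation V = Y Q (S₀−S) θ_c / [X (1 + k_d θ_c)] = 0.536 × 7200 × (122 − 6.65) × 7.11 / [3630 × (1 + 0.0853 × 7.11)] = 3.17×10^6 / 5832 = 542.8 m³.

V ≈ 543 m³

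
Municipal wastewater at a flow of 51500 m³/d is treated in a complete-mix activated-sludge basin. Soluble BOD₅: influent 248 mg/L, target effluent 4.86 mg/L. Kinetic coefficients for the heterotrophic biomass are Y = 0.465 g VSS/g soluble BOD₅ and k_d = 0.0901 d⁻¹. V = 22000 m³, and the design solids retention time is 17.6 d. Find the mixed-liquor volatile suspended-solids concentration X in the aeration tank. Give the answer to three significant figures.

X = Y·Q·ΔS·θ_c / [V·(1 + k_d θ_c)] = 0.465 × 51500 × (248 − 4.86) × 17.6 / [22000 × (1 + 0.0901 × 17.6)] = 1801 mg/L.

X ≈ 1800 mg/L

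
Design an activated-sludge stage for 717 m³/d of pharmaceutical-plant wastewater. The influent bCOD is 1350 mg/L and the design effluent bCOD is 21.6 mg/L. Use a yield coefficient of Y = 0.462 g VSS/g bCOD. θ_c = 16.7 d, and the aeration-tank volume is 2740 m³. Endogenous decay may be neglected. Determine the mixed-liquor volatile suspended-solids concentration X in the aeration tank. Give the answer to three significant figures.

From V·X = Y·Q·(S₀ − S)·θ_c (decay neglected): X = 0.462 × 717 × (1350 − 21.6) × 16.7 / 2740 = 2682 mg/L.

X ≈ 2680 mg/L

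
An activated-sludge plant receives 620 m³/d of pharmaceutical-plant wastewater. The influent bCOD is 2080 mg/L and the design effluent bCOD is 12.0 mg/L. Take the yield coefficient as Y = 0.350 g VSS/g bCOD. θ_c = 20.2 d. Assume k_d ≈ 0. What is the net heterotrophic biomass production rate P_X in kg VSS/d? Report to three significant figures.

No decay correction is needed, so Y_obs = Y = 0.350.
Substrate removed = Q·(S₀ − S) = 620 m³/d × (2080 − 12.0) g/m³ = 1.28×10^6 g/d = 1282 kg/d.
Net biomass production P_X = Y_obs × Q·(S₀ − S) = 0.3500 × 1282 = 448.8 kg VSS/d.

P_X ≈ 449 kg VSS/d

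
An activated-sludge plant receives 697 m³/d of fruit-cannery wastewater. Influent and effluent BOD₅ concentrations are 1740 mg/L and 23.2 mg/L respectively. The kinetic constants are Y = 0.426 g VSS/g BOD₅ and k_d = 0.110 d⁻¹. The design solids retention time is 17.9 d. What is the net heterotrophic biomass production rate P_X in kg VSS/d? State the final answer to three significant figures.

P_X ≈ 172 kg VSS/d

The observed yield is Y_obs = Y/(1 + k_d·θ_c) = 0.426 / (1 + 0.110 × 17.9) = 0.426 / 2.969 = 0.1435 g VSS per g BOD₅ removed.
Substrate removed = Q·(S₀ − S) = 697 m³/d × (1740 − 23.2) g/m³ = 1.2×10^6 g/d = 1197 kg/d.
So the net sludge growth is P_X = 0.1435 × 1197 = 171.7 kg VSS/d.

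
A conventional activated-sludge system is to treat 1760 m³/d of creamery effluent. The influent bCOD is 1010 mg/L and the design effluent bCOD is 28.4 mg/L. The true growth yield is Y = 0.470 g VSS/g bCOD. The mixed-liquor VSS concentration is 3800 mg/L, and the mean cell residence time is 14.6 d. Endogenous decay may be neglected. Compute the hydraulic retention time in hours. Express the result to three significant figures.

V·X = Y·Q·ΔS·θ_c gives V = 0.470 × 1760 × (1010 − 28.4) × 14.6 / 3800 = 3120 m³.
HRT = V/Q = 3120 m³ / 1760 m³·d⁻¹ = 1.773 d × 24 = 42.54 h.

τ ≈ 42.5 h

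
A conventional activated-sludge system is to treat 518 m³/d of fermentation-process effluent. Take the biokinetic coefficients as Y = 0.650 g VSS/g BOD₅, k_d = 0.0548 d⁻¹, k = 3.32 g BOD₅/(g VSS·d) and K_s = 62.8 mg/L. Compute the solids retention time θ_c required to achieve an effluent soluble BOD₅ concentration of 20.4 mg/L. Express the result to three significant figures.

θ_c ≈ 2.11 d

From 1/θ_c = Y·k·S/(K_s + S) − k_d: Y·k·S/(K_s+S) = 0.650 × 3.32 × 20.4 / (62.8 + 20.4) = 0.5291 d⁻¹.
Then 1/θ_c = μ − k_d = 0.5291 − 0.0548 = 0.4743 d⁻¹, giving θ_c = 2.108 d.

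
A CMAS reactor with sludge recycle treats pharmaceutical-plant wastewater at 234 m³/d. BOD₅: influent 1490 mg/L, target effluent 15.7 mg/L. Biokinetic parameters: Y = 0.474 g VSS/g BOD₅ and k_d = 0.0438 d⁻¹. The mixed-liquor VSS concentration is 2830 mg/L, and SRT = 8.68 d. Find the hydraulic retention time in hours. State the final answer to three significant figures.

τ ≈ 37.3 h

Rearranging the biomass balance for a CMAS with decay, V = Y·Q·ΔS·θ_c / [X·(1+k_d θ_c)] = 0.474 × 234 × (1490 − 15.7) × 8.68 / [2830 × (1 + 0.0438 × 8.68)] = 1.42×10^6 / 3906 = 363.4 m³.
Hydraulic retention time τ = V/Q = 363.4 / 234 = 1.553 d = 37.27 h.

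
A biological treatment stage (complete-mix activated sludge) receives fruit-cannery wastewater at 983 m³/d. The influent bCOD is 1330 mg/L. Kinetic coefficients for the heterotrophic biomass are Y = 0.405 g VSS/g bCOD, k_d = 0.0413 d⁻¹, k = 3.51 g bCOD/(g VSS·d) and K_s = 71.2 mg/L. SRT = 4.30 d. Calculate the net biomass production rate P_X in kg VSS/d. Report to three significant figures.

P_X ≈ 444 kg VSS/d

For a completely mixed reactor with recycle the Lawrence–McCarty relation gives S = K_s·(1 + k_d·θ_c) / [θ_c·(Y·k − k_d) − 1] = 71.2 × (1 + 0.0413 × 4.30) / [4.30 × (0.405 × 3.51 − 0.0413) − 1] = 83.84 / 4.935 = 16.99 mg/L.
Observed yield with endogenous decay: Y_obs = Y / (1 + k_d·θ_c) = 0.405 / (1 + 0.0413 × 4.30) = 0.405 / 1.178 = 0.3439 g VSS/g bCOD.
ΔS = 1330 − 17.0 = 1313 mg/L, so the substrate removal rate is 983 × 1313/1000 = 1291 kg bCOD/d.
Biomass produced: P_X = Y_obs·Q·ΔS = 0.3439 × 1291 ≈ 443.9 kg VSS/d.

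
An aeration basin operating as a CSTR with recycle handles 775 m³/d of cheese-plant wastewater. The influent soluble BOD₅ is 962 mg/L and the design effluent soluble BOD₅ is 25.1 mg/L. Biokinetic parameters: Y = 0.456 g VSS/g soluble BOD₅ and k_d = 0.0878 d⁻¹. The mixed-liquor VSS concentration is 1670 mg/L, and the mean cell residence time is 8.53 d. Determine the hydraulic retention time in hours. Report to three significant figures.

τ ≈ 29.9 h

Rearranging the biomass balance for a CMAS with decay, V = Y·Q·ΔS·θ_c / [X·(1+k_d θ_c)] = 0.456 × 775 × (962 − 25.1) × 8.53 / [1670 × (1 + 0.0878 × 8.53)] = 2.82×10^6 / 2921 = 967.0 m³.
Hydraulic retention time τ = V/Q = 967.0 / 775 = 1.248 d = 29.95 h.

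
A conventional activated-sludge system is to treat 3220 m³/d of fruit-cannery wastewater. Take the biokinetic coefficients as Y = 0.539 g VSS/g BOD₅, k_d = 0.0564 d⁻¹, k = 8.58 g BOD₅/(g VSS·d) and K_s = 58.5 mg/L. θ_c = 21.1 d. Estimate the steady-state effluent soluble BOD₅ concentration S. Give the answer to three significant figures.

S ≈ 1.34 mg/L

Effluent substrate depends only on kinetics and SRT: S = K_s(1 + k_d θ_c) / [θ_c(Yk − k_d) − 1] = 58.5 × (1 + 0.0564 × 21.1) / [21.1 × (0.539 × 8.58 − 0.0564) − 1] = 128.1 / 95.39 = 1.343 mg/L.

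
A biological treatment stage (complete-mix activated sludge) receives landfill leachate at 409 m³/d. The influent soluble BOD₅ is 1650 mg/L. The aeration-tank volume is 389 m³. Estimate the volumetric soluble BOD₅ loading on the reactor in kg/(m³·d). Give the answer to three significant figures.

Applied soluble BOD₅ load per unit volume = Q·S₀/V = (409 × 1650/1000)/389.0 = 1.735 kg soluble BOD₅·m⁻³·d⁻¹.

L_v ≈ 1.73 kg soluble BOD₅/(m³·d)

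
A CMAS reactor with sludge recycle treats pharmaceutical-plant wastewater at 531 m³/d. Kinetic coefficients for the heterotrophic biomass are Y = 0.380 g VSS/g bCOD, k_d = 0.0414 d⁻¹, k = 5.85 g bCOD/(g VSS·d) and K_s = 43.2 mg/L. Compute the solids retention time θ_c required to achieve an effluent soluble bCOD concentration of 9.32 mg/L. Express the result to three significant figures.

At the target effluent, Y k S/(K_s+S) = 0.380×5.85×9.32/52.52 = 0.3945 d⁻¹.
Then 1/θ_c = μ − k_d = 0.3945 − 0.0414 = 0.3531 d⁻¹, giving θ_c = 2.832 d.

θ_c ≈ 2.83 d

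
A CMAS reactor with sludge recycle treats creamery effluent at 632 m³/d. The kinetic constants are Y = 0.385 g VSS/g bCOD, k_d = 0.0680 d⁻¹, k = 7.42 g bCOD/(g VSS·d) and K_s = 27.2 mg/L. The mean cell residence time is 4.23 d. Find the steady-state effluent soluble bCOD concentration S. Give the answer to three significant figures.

From the Monod/SRT balance for a CMAS, S = K_s·(1+k_d θ_c)/[θ_c·(Y k − k_d) − 1] = 27.2 × (1 + 0.0680 × 4.23) / [4.23 × (0.385 × 7.42 − 0.0680) − 1] = 35.02 / 10.80 = 3.244 mg/L.

S ≈ 3.24 mg/L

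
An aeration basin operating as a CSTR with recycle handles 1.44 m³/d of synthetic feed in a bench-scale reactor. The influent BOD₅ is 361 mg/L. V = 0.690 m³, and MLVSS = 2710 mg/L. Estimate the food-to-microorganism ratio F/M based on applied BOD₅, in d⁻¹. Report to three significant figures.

F/M = Q·S₀ / (V·X) = 1.44 × 361 / (0.6900 × 2710) = 0.2780 g BOD₅·(g VSS·d)⁻¹.

F/M ≈ 0.278 d⁻¹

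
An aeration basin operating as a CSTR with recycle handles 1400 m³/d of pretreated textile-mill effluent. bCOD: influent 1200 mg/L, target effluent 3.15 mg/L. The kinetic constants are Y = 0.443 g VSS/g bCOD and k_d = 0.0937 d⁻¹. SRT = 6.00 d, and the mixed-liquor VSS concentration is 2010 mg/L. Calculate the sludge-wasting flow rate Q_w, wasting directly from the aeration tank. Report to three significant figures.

From the SRT design equation V = Y Q (S₀−S) θ_c / [X (1 + k_d θ_c)] = 0.443 × 1400 × (1200 − 3.15) × 6.00 / [2010 × (1 + 0.0937 × 6.00)] = 4.45×10^6 / 3140 = 1418 m³.
For wasting at MLVSS concentration, Q_w = V/θ_c = 1418/6.00 = 236.4 m³/d.

Q_w ≈ 236 m³/d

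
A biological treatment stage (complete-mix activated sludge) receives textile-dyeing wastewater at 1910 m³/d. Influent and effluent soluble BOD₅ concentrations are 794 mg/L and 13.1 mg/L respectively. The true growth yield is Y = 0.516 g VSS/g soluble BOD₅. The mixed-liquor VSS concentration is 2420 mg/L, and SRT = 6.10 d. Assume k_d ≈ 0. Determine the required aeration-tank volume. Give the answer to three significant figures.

V ≈ 1940 m³

V·X = Y·Q·ΔS·θ_c gives V = 0.516 × 1910 × (794 − 13.1) × 6.10 / 2420 = 1940 m³.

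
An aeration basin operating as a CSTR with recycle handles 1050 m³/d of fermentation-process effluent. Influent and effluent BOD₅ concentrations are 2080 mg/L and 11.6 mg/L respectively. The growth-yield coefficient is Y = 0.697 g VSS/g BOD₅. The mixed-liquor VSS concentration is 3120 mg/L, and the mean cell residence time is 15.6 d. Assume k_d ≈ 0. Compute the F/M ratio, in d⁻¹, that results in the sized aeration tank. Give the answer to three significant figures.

F/M ≈ 0.0925 d⁻¹

Biomass mass balance (decay neglected): V·X = Y·Q·(S₀ − S)·θ_c, so V = 0.697 × 1050 × (2080 − 11.6) × 15.6 / 3120 = 7569 m³.
F/M = Q·S₀ / (V·X) = 1050 × 2080 / (7569 × 3120) = 0.09249 g BOD₅·(g VSS·d)⁻¹.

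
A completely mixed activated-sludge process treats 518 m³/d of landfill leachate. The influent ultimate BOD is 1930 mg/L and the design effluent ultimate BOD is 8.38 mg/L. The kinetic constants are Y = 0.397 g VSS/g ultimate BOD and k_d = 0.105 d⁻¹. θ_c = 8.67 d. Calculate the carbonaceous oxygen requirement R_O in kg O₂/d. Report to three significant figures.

Observed yield with endogenous decay: Y_obs = Y / (1 + k_d·θ_c) = 0.397 / (1 + 0.105 × 8.67) = 0.397 / 1.910 = 0.2078 g VSS/g ultimate BOD.
ΔS = 1930 − 8.38 = 1922 mg/L, so the substrate removal rate is 518 × 1922/1000 = 995.4 kg ultimate BOD/d.
Biomass synthesised: P_X = Y_obs × 995.4 = 206.9 kg VSS/d.
R_O = Q·(S₀ − S) − 1.42·P_X = 995.4 − 1.42 × 206.9 = 701.7 kg O₂/d.

R_O ≈ 702 kg O₂/d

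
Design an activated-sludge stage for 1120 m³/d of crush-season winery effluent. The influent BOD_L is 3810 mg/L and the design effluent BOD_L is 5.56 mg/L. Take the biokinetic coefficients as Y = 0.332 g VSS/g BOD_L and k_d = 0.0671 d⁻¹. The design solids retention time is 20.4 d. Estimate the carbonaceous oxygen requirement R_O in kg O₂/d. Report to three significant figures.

R_O ≈ 3410 kg O₂/d

The observed yield is Y_obs = Y/(1 + k_d·θ_c) = 0.332 / (1 + 0.0671 × 20.4) = 0.332 / 2.369 = 0.1402 g VSS per g BOD_L removed.
Q·(S₀ − S) = 1120 × (3810 − 5.56) × 10⁻³ = 4261 kg/d removed.
Net sludge production P_X = 0.1402 × 4261 = 597.2 kg VSS/d.
R_O = Q·(S₀ − S) − 1.42·P_X = 4261 − 1.42 × 597.2 = 3413 kg O₂/d.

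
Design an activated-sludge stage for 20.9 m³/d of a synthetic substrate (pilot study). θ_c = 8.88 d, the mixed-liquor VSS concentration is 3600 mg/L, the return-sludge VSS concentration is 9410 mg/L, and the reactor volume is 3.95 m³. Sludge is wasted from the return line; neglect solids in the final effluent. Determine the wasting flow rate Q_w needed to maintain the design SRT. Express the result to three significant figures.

Q_w ≈ 0.170 m³/d

Q_w = (V·X)/(θ_c X_r) = 3.950 × 3600 / (8.88 × 9410) = 0.1702 m³/d.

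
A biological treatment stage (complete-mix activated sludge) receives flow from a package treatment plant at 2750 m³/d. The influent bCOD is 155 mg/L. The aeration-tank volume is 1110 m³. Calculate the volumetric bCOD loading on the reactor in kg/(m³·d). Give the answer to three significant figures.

Volumetric loading L_v = Q·S₀ / V = 2750 × 155 g/m³ / 1110 m³ = 384.0 g/(m³·d) = 0.3840 kg bCOD/(m³·d).

L_v ≈ 0.384 kg bCOD/(m³·d)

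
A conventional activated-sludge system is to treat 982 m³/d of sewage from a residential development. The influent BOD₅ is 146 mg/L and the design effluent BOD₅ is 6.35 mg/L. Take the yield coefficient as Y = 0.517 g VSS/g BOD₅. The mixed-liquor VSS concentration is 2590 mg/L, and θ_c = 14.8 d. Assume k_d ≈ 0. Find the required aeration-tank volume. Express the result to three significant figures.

V ≈ 405 m³

V·X = Y·Q·ΔS·θ_c gives V = 0.517 × 982 × (146 − 6.35) × 14.8 / 2590 = 405.1 m³.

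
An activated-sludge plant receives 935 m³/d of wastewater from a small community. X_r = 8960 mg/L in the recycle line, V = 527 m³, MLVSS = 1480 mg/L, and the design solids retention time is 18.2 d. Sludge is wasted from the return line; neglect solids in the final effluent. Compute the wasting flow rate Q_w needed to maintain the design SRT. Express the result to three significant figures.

Q_w ≈ 4.78 m³/d

θ_c = V·X/(Q_w·X_r) when wasting from the recycle, so Q_w = V·X/(θ_c·X_r) = 527.0 × 1480 / (18.2 × 8960) = 4.783 m³/d.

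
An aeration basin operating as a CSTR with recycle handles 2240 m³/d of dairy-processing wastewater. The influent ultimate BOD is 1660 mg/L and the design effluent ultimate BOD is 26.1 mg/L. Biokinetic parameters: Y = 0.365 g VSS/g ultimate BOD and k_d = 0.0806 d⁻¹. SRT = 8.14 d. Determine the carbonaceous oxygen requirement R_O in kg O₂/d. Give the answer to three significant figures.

R_O ≈ 2510 kg O₂/d

Correct the yield for decay: Y_obs = Y/(1 + k_d θ_c) = 0.365 / (1 + 0.0806 × 8.14) = 0.365 / 1.656 = 0.2204.
Q·(S₀ − S) = 2240 × (1660 − 26.1) × 10⁻³ = 3660 kg/d removed.
Biomass synthesised: P_X = Y_obs × 3660 = 806.6 kg VSS/d.
Carbonaceous O₂ demand = substrate oxidised − cell-mass equivalent = 3660 − 1.42 × 806.6 = 2514 kg O₂/d.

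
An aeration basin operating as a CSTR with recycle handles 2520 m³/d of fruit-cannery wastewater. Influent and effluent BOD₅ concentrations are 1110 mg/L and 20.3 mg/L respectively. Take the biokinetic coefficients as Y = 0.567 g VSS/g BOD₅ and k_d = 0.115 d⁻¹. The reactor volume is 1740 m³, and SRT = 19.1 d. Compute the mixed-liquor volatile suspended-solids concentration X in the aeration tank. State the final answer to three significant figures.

X ≈ 5350 mg/L

Solving the biomass balance for X: X = Y Q (S₀−S) θ_c / [V (1+k_d θ_c)] = 0.567 × 2520 × (1110 − 20.3) × 19.1 / [1740 × (1 + 0.115 × 19.1)] = 5347 mg/L.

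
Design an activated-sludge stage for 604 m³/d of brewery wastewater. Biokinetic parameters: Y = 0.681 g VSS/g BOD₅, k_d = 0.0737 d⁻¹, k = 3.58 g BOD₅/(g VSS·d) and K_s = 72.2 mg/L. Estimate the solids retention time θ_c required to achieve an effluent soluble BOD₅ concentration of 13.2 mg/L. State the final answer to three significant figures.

θ_c ≈ 3.30 d

At the target effluent, Y k S/(K_s+S) = 0.681×3.58×13.2/85.40 = 0.3768 d⁻¹.
1/θ_c = 0.3768 − 0.0737 = 0.3031 d⁻¹, so θ_c = 3.299 d.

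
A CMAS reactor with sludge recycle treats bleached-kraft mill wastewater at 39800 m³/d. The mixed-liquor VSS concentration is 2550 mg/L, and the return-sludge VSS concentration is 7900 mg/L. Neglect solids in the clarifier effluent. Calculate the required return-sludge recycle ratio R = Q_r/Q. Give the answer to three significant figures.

Solids balance on the clarifier gives (1+R)X = R·X_r, so R = X/(X_r − X) = 2550 / (7900 − 2550) = 0.4766.

R ≈ 0.477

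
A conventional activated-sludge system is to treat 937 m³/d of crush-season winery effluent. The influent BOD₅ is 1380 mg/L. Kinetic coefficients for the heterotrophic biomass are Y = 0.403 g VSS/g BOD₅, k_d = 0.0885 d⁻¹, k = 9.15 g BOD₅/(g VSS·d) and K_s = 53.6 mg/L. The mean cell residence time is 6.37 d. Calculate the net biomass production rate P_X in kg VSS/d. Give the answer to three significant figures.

For a completely mixed reactor with recycle the Lawrence–McCarty relation gives S = K_s·(1 + k_d·θ_c) / [θ_c·(Y·k − k_d) − 1] = 53.6 × (1 + 0.0885 × 6.37) / [6.37 × (0.403 × 9.15 − 0.0885) − 1] = 83.82 / 21.93 = 3.823 mg/L.
Y_obs = Y / (1 + k_d θ_c) = 0.403 / (1 + 0.0885 × 6.37) = 0.403 / 1.564 = 0.2577.
Substrate removed = Q·(S₀ − S) = 937 m³/d × (1380 − 3.82) g/m³ = 1.29×10^6 g/d = 1289 kg/d.
Net biomass production P_X = Y_obs × Q·(S₀ − S) = 0.2577 × 1289 = 332.3 kg VSS/d.

P_X ≈ 332 kg VSS/d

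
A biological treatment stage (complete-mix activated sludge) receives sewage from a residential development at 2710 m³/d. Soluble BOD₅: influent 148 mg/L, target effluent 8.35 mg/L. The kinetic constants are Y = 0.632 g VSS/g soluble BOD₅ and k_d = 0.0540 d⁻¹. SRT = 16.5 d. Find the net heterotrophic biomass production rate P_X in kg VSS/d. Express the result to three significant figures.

P_X ≈ 126 kg VSS/d

Observed yield with endogenous decay: Y_obs = Y / (1 + k_d·θ_c) = 0.632 / (1 + 0.0540 × 16.5) = 0.632 / 1.891 = 0.3342 g VSS/g soluble BOD₅.
Mass of soluble BOD₅ removed per day: Q(S₀ − S) = 2710 × 139.7 g/m³ = 378.5 kg/d.
P_X = Y_obs · Q(S₀ − S) = 0.3342 × 378.5 = 126.5 kg VSS/d.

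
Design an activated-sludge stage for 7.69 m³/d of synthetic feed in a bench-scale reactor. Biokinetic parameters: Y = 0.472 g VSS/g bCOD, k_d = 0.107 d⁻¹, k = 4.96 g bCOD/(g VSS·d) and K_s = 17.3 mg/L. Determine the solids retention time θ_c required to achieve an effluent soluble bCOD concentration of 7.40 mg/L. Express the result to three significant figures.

Specific growth rate at S = 7.40 mg/L: μ = YkS/(K_s+S) = 0.472·4.96·7.40/(17.3+7.40) = 0.7014 d⁻¹.
Then 1/θ_c = μ − k_d = 0.7014 − 0.107 = 0.5944 d⁻¹, giving θ_c = 1.682 d.

θ_c ≈ 1.68 d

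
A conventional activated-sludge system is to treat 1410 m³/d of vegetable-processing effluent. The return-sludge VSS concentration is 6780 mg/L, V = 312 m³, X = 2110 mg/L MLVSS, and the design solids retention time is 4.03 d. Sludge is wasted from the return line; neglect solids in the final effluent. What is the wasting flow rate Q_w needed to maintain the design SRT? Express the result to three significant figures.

Q_w ≈ 24.1 m³/d

θ_c = V·X/(Q_w·X_r) when wasting from the recycle, so Q_w = V·X/(θ_c·X_r) = 312.0 × 2110 / (4.03 × 6780) = 24.09 m³/d.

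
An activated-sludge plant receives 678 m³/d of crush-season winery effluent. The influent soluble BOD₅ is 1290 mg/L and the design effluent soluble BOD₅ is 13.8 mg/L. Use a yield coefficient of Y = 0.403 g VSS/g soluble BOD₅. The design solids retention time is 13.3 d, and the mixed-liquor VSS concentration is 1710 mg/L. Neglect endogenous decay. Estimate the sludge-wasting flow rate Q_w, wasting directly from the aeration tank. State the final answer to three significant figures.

Q_w ≈ 204 m³/d

V·X = Y·Q·ΔS·θ_c gives V = 0.403 × 678 × (1290 − 13.8) × 13.3 / 1710 = 2712 m³.
For wasting at MLVSS concentration, Q_w = V/θ_c = 2712/13.3 = 203.9 m³/d.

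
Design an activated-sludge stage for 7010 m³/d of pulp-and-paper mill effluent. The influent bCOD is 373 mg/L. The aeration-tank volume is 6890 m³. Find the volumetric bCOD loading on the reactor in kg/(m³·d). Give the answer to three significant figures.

L_v ≈ 0.379 kg bCOD/(m³·d)

Applied bCOD load per unit volume = Q·S₀/V = (7010 × 373/1000)/6890 = 0.3795 kg bCOD·m⁻³·d⁻¹.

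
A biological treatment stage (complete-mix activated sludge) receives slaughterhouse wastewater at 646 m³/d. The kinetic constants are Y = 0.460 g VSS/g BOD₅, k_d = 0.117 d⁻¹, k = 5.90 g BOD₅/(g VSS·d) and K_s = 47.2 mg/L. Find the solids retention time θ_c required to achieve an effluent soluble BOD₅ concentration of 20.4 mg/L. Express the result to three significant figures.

From 1/θ_c = Y·k·S/(K_s + S) − k_d: Y·k·S/(K_s+S) = 0.460 × 5.90 × 20.4 / (47.2 + 20.4) = 0.8190 d⁻¹.
1/θ_c = 0.8190 − 0.117 = 0.7020 d⁻¹, so θ_c = 1.424 d.

θ_c ≈ 1.42 d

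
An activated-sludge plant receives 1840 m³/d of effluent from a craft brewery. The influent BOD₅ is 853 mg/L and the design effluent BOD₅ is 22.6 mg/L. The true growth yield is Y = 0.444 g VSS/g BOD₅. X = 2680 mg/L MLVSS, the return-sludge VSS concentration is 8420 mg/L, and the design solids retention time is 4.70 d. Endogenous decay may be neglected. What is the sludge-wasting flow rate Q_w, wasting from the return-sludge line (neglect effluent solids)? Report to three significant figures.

Q_w ≈ 80.6 m³/d

Biomass mass balance (decay neglected): V·X = Y·Q·(S₀ − S)·θ_c, so V = 0.444 × 1840 × (853 − 22.6) × 4.70 / 2680 = 1190 m³.
Wasting from the return line (neglecting effluent solids): Q_w = V·X / (θ_c·X_r) = 1190 × 2680 / (4.70 × 8420) = 80.57 m³/d.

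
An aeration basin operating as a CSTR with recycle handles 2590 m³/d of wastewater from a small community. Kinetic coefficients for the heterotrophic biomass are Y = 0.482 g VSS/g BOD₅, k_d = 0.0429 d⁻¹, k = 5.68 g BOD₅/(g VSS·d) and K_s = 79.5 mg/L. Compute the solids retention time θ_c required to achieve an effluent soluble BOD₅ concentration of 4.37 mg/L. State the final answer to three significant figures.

θ_c ≈ 10.0 d

At the target effluent, Y k S/(K_s+S) = 0.482×5.68×4.37/83.87 = 0.1426 d⁻¹.
θ_c = 1/(μ − k_d) = 1/(0.1426 − 0.0429) = 1/0.09975 = 10.03 d.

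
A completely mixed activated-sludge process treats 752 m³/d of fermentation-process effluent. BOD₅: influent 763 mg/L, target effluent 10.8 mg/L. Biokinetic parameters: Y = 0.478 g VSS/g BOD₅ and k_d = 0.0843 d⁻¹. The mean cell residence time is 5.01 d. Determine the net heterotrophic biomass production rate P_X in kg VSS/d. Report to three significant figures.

Correct the yield for decay: Y_obs = Y/(1 + k_d θ_c) = 0.478 / (1 + 0.0843 × 5.01) = 0.478 / 1.422 = 0.3361.
ΔS = 763 − 10.8 = 752.2 mg/L, so the substrate removal rate is 752 × 752.2/1000 = 565.7 kg BOD₅/d.
Net biomass production P_X = Y_obs × Q·(S₀ − S) = 0.3361 × 565.7 = 190.1 kg VSS/d.

P_X ≈ 190 kg VSS/d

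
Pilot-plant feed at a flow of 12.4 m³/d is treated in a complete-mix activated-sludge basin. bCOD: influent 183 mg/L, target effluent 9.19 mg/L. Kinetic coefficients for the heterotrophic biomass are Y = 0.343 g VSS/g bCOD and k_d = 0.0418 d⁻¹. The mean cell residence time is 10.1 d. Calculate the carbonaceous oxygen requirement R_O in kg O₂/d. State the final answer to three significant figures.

The observed yield is Y_obs = Y/(1 + k_d·θ_c) = 0.343 / (1 + 0.0418 × 10.1) = 0.343 / 1.422 = 0.2412 g VSS per g bCOD removed.
Mass of bCOD removed per day: Q(S₀ − S) = 12.4 × 173.8 g/m³ = 2.155 kg/d.
P_X = Y_obs·Q·(S₀ − S) = 0.2412 × 2.155 = 0.5198 kg VSS/d.
Carbonaceous O₂ demand = substrate oxidised − cell-mass equivalent = 2.155 − 1.42 × 0.5198 = 1.417 kg O₂/d.

R_O ≈ 1.42 kg O₂/d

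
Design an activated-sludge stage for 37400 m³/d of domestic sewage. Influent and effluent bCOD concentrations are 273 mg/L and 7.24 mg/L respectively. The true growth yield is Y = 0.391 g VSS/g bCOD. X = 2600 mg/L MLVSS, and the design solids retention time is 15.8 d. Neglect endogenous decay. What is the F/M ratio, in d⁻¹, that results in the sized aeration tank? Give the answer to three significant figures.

F/M ≈ 0.166 d⁻¹

V·X = Y·Q·ΔS·θ_c gives V = 0.391 × 37400 × (273 − 7.24) × 15.8 / 2600 = 23617 m³.
F/M = Q·S₀ / (V·X) = 37400 × 273 / (23617 × 2600) = 0.1663 g bCOD·(g VSS·d)⁻¹.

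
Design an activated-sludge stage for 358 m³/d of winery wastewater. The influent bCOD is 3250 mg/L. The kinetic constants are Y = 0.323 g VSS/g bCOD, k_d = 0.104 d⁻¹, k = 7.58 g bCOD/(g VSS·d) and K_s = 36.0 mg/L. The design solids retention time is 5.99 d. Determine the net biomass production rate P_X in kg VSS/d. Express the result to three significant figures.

P_X ≈ 231 kg VSS/d

Effluent substrate depends only on kinetics and SRT: S = K_s(1 + k_d θ_c) / [θ_c(Yk − k_d) − 1] = 36.0 × (1 + 0.104 × 5.99) / [5.99 × (0.323 × 7.58 − 0.104) − 1] = 58.43 / 13.04 = 4.480 mg/L.
The observed yield is Y_obs = Y/(1 + k_d·θ_c) = 0.323 / (1 + 0.104 × 5.99) = 0.323 / 1.623 = 0.1990 g VSS per g bCOD removed.
Mass of bCOD removed per day: Q(S₀ − S) = 358 × 3246 g/m³ = 1162 kg/d.
So the net sludge growth is P_X = 0.1990 × 1162 = 231.2 kg VSS/d.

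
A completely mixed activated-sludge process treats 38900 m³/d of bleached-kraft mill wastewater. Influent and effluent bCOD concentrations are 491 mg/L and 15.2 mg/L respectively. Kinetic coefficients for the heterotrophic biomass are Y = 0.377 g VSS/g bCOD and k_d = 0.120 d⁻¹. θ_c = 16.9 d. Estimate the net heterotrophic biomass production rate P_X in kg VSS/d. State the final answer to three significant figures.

P_X ≈ 2300 kg VSS/d

The observed yield is Y_obs = Y/(1 + k_d·θ_c) = 0.377 / (1 + 0.120 × 16.9) = 0.377 / 3.028 = 0.1245 g VSS per g bCOD removed.
Substrate removed = Q·(S₀ − S) = 38900 m³/d × (491 − 15.2) g/m³ = 1.85×10^7 g/d = 18509 kg/d.
Biomass produced: P_X = Y_obs·Q·ΔS = 0.1245 × 18509 ≈ 2304 kg VSS/d.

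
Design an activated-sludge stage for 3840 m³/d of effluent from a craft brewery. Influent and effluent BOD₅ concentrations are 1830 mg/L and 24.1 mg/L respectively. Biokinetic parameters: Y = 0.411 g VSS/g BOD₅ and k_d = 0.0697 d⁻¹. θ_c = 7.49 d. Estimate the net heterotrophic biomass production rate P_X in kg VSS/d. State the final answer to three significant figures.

Y_obs = Y / (1 + k_d θ_c) = 0.411 / (1 + 0.0697 × 7.49) = 0.411 / 1.522 = 0.2700.
Substrate removed = Q·(S₀ − S) = 3840 m³/d × (1830 − 24.1) g/m³ = 6.93×10^6 g/d = 6935 kg/d.
So the net sludge growth is P_X = 0.2700 × 6935 = 1873 kg VSS/d.

P_X ≈ 1870 kg VSS/d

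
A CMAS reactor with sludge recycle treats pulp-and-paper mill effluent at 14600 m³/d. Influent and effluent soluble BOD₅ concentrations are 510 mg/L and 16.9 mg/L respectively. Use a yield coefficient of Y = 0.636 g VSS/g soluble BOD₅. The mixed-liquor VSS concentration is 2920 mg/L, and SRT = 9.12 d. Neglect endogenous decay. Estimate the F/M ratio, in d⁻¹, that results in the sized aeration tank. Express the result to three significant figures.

V·X = Y·Q·ΔS·θ_c gives V = 0.636 × 14600 × (510 − 16.9) × 9.12 / 2920 = 14301 m³.
F/M = applied load / biomass = Q·S₀/(V·X) = 14600 × 510 / (14301 × 2920) = 0.1783 d⁻¹.

F/M ≈ 0.178 d⁻¹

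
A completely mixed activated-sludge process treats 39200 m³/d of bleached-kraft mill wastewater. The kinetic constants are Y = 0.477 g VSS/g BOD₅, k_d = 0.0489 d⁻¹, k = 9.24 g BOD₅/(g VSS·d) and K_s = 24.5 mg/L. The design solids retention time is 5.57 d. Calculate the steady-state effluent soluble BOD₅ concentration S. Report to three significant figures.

For a completely mixed reactor with recycle the Lawrence–McCarty relation gives S = K_s·(1 + k_d·θ_c) / [θ_c·(Y·k − k_d) − 1] = 24.5 × (1 + 0.0489 × 5.57) / [5.57 × (0.477 × 9.24 − 0.0489) − 1] = 31.17 / 23.28 = 1.339 mg/L.

S ≈ 1.34 mg/L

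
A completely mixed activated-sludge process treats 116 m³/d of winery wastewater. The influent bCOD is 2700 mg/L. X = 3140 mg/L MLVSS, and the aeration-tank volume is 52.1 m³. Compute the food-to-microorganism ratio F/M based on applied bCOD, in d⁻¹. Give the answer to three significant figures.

F/M ≈ 1.91 d⁻¹

Food-to-microorganism ratio F/M = Q S₀ / (V X) = 116 × 2700 / (52.10 × 3140) = 1.914 d⁻¹.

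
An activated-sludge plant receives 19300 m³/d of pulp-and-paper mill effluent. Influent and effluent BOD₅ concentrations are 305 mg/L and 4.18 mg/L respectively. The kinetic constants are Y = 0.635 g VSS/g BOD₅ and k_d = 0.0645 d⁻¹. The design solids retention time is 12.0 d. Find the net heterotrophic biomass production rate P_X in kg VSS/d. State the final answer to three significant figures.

P_X ≈ 2080 kg VSS/d

Y_obs = Y / (1 + k_d θ_c) = 0.635 / (1 + 0.0645 × 12.0) = 0.635 / 1.774 = 0.3579.
Q·(S₀ − S) = 19300 × (305 − 4.18) × 10⁻³ = 5806 kg/d removed.
So the net sludge growth is P_X = 0.3579 × 5806 = 2078 kg VSS/d.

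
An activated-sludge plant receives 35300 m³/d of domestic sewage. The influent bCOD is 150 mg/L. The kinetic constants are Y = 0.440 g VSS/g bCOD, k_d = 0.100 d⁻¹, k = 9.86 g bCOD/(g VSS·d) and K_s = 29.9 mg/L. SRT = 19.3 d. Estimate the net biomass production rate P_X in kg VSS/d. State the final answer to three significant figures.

From the Monod/SRT balance for a CMAS, S = K_s·(1+k_d θ_c)/[θ_c·(Y k − k_d) − 1] = 29.9 × (1 + 0.100 × 19.3) / [19.3 × (0.440 × 9.86 − 0.100) − 1] = 87.61 / 80.80 = 1.084 mg/L.
Y_obs = Y / (1 + k_d θ_c) = 0.440 / (1 + 0.100 × 19.3) = 0.440 / 2.930 = 0.1502.
Mass of bCOD removed per day: Q(S₀ − S) = 35300 × 148.9 g/m³ = 5257 kg/d.
P_X = Y_obs · Q(S₀ − S) = 0.1502 × 5257 = 789.4 kg VSS/d.

P_X ≈ 789 kg VSS/d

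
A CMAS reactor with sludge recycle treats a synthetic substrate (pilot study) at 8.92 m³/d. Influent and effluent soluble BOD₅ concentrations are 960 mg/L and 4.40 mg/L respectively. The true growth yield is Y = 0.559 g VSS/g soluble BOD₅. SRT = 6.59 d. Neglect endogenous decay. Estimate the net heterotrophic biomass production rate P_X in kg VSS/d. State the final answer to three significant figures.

Since k_d ≈ 0, Y_obs = Y = 0.559 g VSS/g soluble BOD₅.
Q·(S₀ − S) = 8.92 × (960 − 4.40) × 10⁻³ = 8.524 kg/d removed.
So the net sludge growth is P_X = 0.5590 × 8.524 = 4.765 kg VSS/d.

P_X ≈ 4.76 kg VSS/d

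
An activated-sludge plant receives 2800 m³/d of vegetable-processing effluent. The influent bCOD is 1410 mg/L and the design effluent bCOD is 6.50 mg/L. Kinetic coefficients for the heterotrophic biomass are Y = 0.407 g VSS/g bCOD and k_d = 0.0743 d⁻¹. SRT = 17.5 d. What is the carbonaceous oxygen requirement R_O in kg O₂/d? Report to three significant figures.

Observed yield with endogenous decay: Y_obs = Y / (1 + k_d·θ_c) = 0.407 / (1 + 0.0743 × 17.5) = 0.407 / 2.300 = 0.1769 g VSS/g bCOD.
Q·(S₀ − S) = 2800 × (1410 − 6.50) × 10⁻³ = 3930 kg/d removed.
Biomass synthesised: P_X = Y_obs × 3930 = 695.3 kg VSS/d.
R_O = Q·(S₀ − S) − 1.42·P_X = 3930 − 1.42 × 695.3 = 2942 kg O₂/d.

R_O ≈ 2940 kg O₂/d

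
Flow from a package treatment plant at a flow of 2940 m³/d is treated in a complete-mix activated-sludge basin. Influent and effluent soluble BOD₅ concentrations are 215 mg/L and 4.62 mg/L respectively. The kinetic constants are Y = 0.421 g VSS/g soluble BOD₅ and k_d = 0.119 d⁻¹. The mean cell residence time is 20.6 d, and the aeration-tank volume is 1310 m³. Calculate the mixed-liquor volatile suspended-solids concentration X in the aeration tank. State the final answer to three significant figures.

X ≈ 1190 mg/L

From V·X·(1 + k_d·θ_c) = Y·Q·(S₀ − S)·θ_c: X = 0.421 × 2940 × (215 − 4.62) × 20.6 / [1310 × (1 + 0.119 × 20.6)] = 1186 mg/L.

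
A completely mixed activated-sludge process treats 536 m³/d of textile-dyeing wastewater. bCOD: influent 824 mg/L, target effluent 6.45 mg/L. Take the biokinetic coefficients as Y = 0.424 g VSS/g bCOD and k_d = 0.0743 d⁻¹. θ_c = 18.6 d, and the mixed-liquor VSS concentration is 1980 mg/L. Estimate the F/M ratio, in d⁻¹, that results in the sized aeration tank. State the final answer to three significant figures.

Steady-state biomass mass balance: V·X·(1 + k_d·θ_c) = Y·Q·(S₀ − S)·θ_c, so V = 0.424 × 536 × (824 − 6.45) × 18.6 / [1980 × (1 + 0.0743 × 18.6)] = 3.46×10^6 / 4716 = 732.7 m³.
F/M = Q·S₀ / (V·X) = 536 × 824 / (732.7 × 1980) = 0.3044 g bCOD·(g VSS·d)⁻¹.

F/M ≈ 0.304 d⁻¹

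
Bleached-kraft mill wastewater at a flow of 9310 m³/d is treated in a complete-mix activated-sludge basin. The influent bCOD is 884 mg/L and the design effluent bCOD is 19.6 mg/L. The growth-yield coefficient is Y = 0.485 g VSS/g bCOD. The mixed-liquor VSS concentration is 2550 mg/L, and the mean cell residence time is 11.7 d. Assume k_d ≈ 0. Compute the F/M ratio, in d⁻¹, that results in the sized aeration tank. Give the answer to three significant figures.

V·X = Y·Q·ΔS·θ_c gives V = 0.485 × 9310 × (884 − 19.6) × 11.7 / 2550 = 17908 m³.
Food-to-microorganism ratio F/M = Q S₀ / (V X) = 9310 × 884 / (17908 × 2550) = 0.1802 d⁻¹.

F/M ≈ 0.180 d⁻¹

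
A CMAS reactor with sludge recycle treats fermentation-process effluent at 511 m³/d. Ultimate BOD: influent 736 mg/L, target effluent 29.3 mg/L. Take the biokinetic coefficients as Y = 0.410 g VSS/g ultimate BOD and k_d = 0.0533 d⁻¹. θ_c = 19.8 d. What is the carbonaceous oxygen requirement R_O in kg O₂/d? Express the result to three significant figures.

Observed yield with endogenous decay: Y_obs = Y / (1 + k_d·θ_c) = 0.410 / (1 + 0.0533 × 19.8) = 0.410 / 2.055 = 0.1995 g VSS/g ultimate BOD.
Mass of ultimate BOD removed per day: Q(S₀ − S) = 511 × 706.7 g/m³ = 361.1 kg/d.
P_X = Y_obs·Q·(S₀ − S) = 0.1995 × 361.1 = 72.04 kg VSS/d.
R_O = Q·ΔS − 1.42 P_X = 361.1 − 102.3 = 258.8 kg O₂/d.

R_O ≈ 259 kg O₂/d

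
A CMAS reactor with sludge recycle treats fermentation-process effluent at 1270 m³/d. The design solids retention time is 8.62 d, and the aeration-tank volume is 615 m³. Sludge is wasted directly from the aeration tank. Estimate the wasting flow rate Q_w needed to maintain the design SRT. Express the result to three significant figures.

For wasting at MLVSS concentration, Q_w = V/θ_c = 615.0/8.62 = 71.35 m³/d.

Q_w ≈ 71.3 m³/d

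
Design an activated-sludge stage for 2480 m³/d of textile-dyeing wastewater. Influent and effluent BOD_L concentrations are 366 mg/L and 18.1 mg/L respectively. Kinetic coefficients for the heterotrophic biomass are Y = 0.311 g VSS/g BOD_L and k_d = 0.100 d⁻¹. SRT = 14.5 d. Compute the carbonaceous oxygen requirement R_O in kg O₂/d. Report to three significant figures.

Correct the yield for decay: Y_obs = Y/(1 + k_d θ_c) = 0.311 / (1 + 0.100 × 14.5) = 0.311 / 2.450 = 0.1269.
ΔS = 366 − 18.1 = 347.9 mg/L, so the substrate removal rate is 2480 × 347.9/1000 = 862.8 kg BOD_L/d.
Biomass synthesised: P_X = Y_obs × 862.8 = 109.5 kg VSS/d.
R_O = Q·ΔS − 1.42 P_X = 862.8 − 155.5 = 707.3 kg O₂/d.

R_O ≈ 707 kg O₂/d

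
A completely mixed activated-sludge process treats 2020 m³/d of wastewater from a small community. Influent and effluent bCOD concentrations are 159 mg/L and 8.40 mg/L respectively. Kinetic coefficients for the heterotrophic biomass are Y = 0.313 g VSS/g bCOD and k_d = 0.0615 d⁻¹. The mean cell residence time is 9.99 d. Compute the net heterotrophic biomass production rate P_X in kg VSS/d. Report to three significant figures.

Observed yield with endogenous decay: Y_obs = Y / (1 + k_d·θ_c) = 0.313 / (1 + 0.0615 × 9.99) = 0.313 / 1.614 = 0.1939 g VSS/g bCOD.
ΔS = 159 − 8.40 = 150.6 mg/L, so the substrate removal rate is 2020 × 150.6/1000 = 304.2 kg bCOD/d.
Biomass produced: P_X = Y_obs·Q·ΔS = 0.1939 × 304.2 ≈ 58.98 kg VSS/d.

P_X ≈ 59.0 kg VSS/d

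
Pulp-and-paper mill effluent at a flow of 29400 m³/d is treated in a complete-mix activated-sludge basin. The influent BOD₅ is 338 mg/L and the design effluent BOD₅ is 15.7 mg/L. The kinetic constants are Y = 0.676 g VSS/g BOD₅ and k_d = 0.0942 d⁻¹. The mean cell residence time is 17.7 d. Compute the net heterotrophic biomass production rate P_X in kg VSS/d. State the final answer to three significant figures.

P_X ≈ 2400 kg VSS/d

Observed yield with endogenous decay: Y_obs = Y / (1 + k_d·θ_c) = 0.676 / (1 + 0.0942 × 17.7) = 0.676 / 2.667 = 0.2534 g VSS/g BOD₅.
Q·(S₀ − S) = 29400 × (338 − 15.7) × 10⁻³ = 9476 kg/d removed.
P_X = Y_obs · Q(S₀ − S) = 0.2534 × 9476 = 2401 kg VSS/d.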